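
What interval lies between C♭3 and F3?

augmented fourth

The letter names run C→F, a span of 3 letter steps, so the interval is some kind of fourth.
Cb to F is 6 semitones. A perfect fourth is 5, so 6 makes it augmented.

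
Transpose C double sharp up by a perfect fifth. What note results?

A fifth above C lands on the letter G.
A perfect fifth spans 7 semitones, so C## moves to pitch class 9. On the letter G that is G##.

G##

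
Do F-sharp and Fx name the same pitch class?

No

F# is pitch class 6; F## is pitch class 7.
The pitch classes differ (6 vs. 7), so they are not enharmonic equivalents.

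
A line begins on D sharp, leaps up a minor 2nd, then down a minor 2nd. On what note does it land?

A minor second up from D# is E (letter E, 1 semitone up).
A minor second down from E is D# (letter D, 1 semitone down).

D#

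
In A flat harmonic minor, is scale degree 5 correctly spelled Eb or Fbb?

Each scale degree takes a distinct letter name. Degree 5 of a scale on A must use the letter E.
Eb and Fbb are enharmonically the same pitch, but only Eb uses the letter E, so it is the correct spelling here.

Eb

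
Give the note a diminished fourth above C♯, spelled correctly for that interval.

F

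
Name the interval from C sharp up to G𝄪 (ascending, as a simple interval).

The letter names run C→G, a span of 4 letter steps, so the interval is some kind of fifth.
C# to G## is 8 semitones. A perfect fifth is 7, so 8 makes it augmented.

augmented fifth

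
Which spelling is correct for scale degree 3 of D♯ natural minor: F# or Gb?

Each scale degree takes a distinct letter name. Degree 3 of a scale on D must use the letter F.
F# and Gb are enharmonically the same pitch, but only F# uses the letter F, so it is the correct spelling here.

F#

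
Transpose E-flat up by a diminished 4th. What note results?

Abb

A fourth above E lands on the letter A.
A diminished fourth spans 4 semitones, so Eb moves to pitch class 7. On the letter A that is Abb.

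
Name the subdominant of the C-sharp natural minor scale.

F#

Degree 4 takes the letter 3 steps above C, which is F.
In natural minor, degree 4 sits 5 semitones above the tonic. C# + 5 semitones is pitch class 6, spelled on F as F#.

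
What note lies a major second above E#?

F##

A second above E lands on the letter F.
A major second spans 2 semitones, so E# moves to pitch class 7. On the letter F that is F##.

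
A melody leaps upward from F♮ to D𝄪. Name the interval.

The letter names run F→D, a span of 5 letter steps, so the interval is some kind of sixth.
F to D## is 11 semitones. A major sixth is 9, so 11 makes it doubly augmented.

doubly augmented sixth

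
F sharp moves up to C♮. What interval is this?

diminished fifth

The letter names run F→C, a span of 4 letter steps, so the interval is some kind of fifth.
F# to C is 6 semitones. A perfect fifth is 7, so 6 makes it diminished.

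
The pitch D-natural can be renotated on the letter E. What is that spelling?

Ebb

D is pitch class 2. The letter E alone is pitch class 4.
To reach pitch class 2 from E requires an offset of -2 semitones, i.e. double flat: Ebb.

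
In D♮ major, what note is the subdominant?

G

The D major scale runs D E F# G A B C#.
Degree 4 is G.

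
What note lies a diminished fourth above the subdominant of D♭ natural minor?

Cbb

The subdominant of Db natural minor is Gb.
A diminished fourth (4 semitones) above Gb lands on the letter C, giving Cbb.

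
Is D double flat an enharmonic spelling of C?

Yes

Dbb = pitch class 0 and C = pitch class 0 — the same pitch class, so they are enharmonic equivalents.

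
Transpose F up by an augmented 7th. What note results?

A seventh above F lands on the letter E.
An augmented seventh spans 12 semitones, so F moves to pitch class 5. On the letter E that is E#.

E#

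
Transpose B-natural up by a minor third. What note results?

A third above B lands on the letter D.
A minor third spans 3 semitones, so B moves to pitch class 2. On the letter D that is D.

D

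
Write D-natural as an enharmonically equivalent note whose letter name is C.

C##

Plain C sits 2 semitones below D, so on the letter C the same pitch needs a double sharp: C##.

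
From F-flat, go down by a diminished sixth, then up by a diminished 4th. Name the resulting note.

A diminished sixth down from Fb is A (letter A, 7 semitones down).
A diminished fourth up from A is Db (letter D, 4 semitones up).

Db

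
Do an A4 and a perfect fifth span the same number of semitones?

No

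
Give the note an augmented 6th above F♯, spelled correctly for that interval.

A sixth above F lands on the letter D.
An augmented sixth spans 10 semitones, so F# moves to pitch class 4. On the letter D that is D##.

D##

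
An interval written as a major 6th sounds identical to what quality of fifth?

A major sixth spans 9 semitones.
A fifth spanning 9 semitones is doubly augmented (the perfect fifth is 7).

doubly augmented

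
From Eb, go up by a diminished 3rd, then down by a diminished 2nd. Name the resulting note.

A diminished third up from Eb is Gbb (letter G, 2 semitones up).
A diminished second down from Gbb is F (letter F, 0 semitones down).

F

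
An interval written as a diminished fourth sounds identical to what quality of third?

A diminished fourth spans 4 semitones.
A third spanning 4 semitones is major (the major third is 4).

major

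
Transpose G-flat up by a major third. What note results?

A third above G lands on the letter B.
A major third spans 4 semitones, so Gb moves to pitch class 10. On the letter B that is Bb.

Bb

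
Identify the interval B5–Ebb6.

doubly diminished fourth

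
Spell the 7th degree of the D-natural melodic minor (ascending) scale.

Degree 7 takes the letter 6 steps above D, which is C.
In melodic minor (ascending), degree 7 sits 11 semitones above the tonic. D + 11 semitones is pitch class 1, spelled on C as C#.

C#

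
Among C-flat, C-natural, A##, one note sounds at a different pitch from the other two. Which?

C

In 12-tone equal temperament, enharmonic equivalents share a pitch class. Cb is pitch class 11; C is pitch class 0; A## is pitch class 11.
Cb and A## share pitch class 11, while C is pitch class 0.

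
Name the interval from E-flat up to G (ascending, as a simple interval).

major third

The letter names run E→G, a span of 2 letter steps, so the interval is some kind of third.
Eb to G is 4 semitones. A major third is 4, so 4 makes it major.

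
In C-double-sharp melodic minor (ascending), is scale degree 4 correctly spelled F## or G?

Each scale degree takes a distinct letter name. Degree 4 of a scale on C must use the letter F.
F## and G are enharmonically the same pitch, but only F## uses the letter F, so it is the correct spelling here.

F##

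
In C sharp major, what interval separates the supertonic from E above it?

The supertonic of C# major is D#.
D# up to E: letters D→E make it a second; 1 semitone makes it minor.

minor second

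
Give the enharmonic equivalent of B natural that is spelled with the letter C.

Cb

Plain C sits 1 semitone above B, so on the letter C the same pitch needs a flat: Cb.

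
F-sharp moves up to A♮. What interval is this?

minor third

Counting letters F–G–A gives a third.
F#→A = 3 semitones, 1 narrower than the major third (4), so minor.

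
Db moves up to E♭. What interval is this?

major second

The letter names run D→E, a span of 1 letter step, so the interval is some kind of second.
Db to Eb is 2 semitones. A major second is 2, so 2 makes it major.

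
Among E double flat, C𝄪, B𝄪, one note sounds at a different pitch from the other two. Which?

B##

In 12-tone equal temperament, enharmonic equivalents share a pitch class. Ebb is pitch class 2; C## is pitch class 2; B## is pitch class 1.
Ebb and C## share pitch class 2, while B## is pitch class 1.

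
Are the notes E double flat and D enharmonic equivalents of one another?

Yes

Ebb = pitch class 2 and D = pitch class 2 — the same pitch class, so they are enharmonic equivalents.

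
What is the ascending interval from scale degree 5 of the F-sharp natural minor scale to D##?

augmented second

Scale degree 5 of F# natural minor is C#.
C# up to D##: letters C→D make it a second; 3 semitones makes it augmented.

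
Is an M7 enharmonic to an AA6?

Yes

A major seventh spans 11 semitones; a doubly augmented sixth spans 11.
They are enharmonically equivalent.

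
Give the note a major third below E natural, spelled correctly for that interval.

E down a major third is C, so the target letter is C.
From E, a major third is 4 semitones down: C.

C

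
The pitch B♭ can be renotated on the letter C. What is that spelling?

Bb is pitch class 10. The letter C alone is pitch class 0.
To reach pitch class 10 from C requires an offset of -2 semitones, i.e. double flat: Cbb.

Cbb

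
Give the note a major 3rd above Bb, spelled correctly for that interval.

B up a major third is D#, so the target letter is D.
From Bb, a major third is 4 semitones up: D.

D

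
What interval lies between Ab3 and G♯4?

Counting letters A–B–C–D–E–F–G gives a seventh.
Ab→G# = 12 semitones, 1 wider than the major seventh (11), so augmented.

augmented seventh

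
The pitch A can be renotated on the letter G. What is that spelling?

G##

Plain G sits 2 semitones below A, so on the letter G the same pitch needs a double sharp: G##.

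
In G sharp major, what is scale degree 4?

Degree 4 takes the letter 3 steps above G, which is C.
In major, degree 4 sits 5 semitones above the tonic. G# + 5 semitones is pitch class 1, spelled on C as C#.

C#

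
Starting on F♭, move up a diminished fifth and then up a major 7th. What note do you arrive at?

Bbb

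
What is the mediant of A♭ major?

C

Degree 3 takes the letter 2 steps above A, which is C.
In major, degree 3 sits 4 semitones above the tonic. Ab + 4 semitones is pitch class 0, spelled on C as C.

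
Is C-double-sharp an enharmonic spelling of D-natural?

C## is pitch class 2; D is pitch class 2.
All spellings map to pitch class 2, so they are enharmonically equivalent.

Yes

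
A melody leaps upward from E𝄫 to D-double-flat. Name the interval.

The letter names run E→D, a span of 6 letter steps, so the interval is some kind of seventh.
Ebb to Dbb is 10 semitones. A major seventh is 11, so 10 makes it minor.

minor seventh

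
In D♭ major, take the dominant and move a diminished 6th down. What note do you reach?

C#

The dominant of Db major is Ab.
A diminished sixth (7 semitones) below Ab lands on the letter C, giving C#.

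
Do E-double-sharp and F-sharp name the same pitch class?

Yes

E## is pitch class 6; F# is pitch class 6.
All spellings map to pitch class 6, so they are enharmonically equivalent.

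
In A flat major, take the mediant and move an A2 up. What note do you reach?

The mediant of Ab major is C.
An augmented second (3 semitones) above C lands on the letter D, giving D#.

D#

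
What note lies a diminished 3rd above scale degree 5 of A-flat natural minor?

Scale degree 5 of Ab natural minor is Eb.
A diminished third (2 semitones) above Eb lands on the letter G, giving Gbb.

Gbb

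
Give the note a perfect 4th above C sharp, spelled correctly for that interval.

A fourth above C lands on the letter F.
A perfect fourth spans 5 semitones, so C# moves to pitch class 6. On the letter F that is F#.

F#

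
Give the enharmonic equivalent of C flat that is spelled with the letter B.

Plain B sits at the same pitch as Cb, so on the letter B the same pitch needs a natural: B.

B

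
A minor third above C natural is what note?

Eb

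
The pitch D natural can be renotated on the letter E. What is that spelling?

Plain E sits 2 semitones above D, so on the letter E the same pitch needs a double flat: Ebb.

Ebb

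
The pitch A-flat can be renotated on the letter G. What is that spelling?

Plain G sits 1 semitone below Ab, so on the letter G the same pitch needs a sharp: G#.

G#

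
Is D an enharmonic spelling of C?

Two spellings are enharmonically equivalent only if they share a pitch class.
Here D → 2, C → 0; 0 ≠ 2, so they are not.

No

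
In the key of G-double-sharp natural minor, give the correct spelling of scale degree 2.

The G## natural minor scale runs G## A## B# C## D## E# F##.
Degree 2 is A##.

A##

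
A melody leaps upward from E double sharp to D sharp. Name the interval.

diminished seventh

Counting letters E–F–G–A–B–C–D gives a seventh.
E##→D# = 9 semitones, 2 narrower than the major seventh (11), so diminished.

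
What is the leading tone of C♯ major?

B#

The C# major scale runs C# D# E# F# G# A# B#.
Degree 7 is B#.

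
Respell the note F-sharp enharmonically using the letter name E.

F# is pitch class 6. The letter E alone is pitch class 4.
To reach pitch class 6 from E requires an offset of +2 semitones, i.e. double sharp: E##.

E##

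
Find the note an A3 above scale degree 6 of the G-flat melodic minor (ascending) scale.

Scale degree 6 of Gb melodic minor (ascending) is Eb.
An augmented third (5 semitones) above Eb lands on the letter G, giving G#.

G#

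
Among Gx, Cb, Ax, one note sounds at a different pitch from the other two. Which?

In 12-tone equal temperament, enharmonic equivalents share a pitch class. G## is pitch class 9; Cb is pitch class 11; A## is pitch class 11.
Cb and A## share pitch class 11, while G## is pitch class 9.

G##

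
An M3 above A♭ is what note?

C

A third above A lands on the letter C.
A major third spans 4 semitones, so Ab moves to pitch class 0. On the letter C that is C.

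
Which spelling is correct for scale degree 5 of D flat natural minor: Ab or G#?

Each scale degree takes a distinct letter name. Degree 5 of a scale on D must use the letter A.
Ab and G# are enharmonically the same pitch, but only Ab uses the letter A, so it is the correct spelling here.

Ab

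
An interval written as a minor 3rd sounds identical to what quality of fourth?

doubly diminished

A minor third spans 3 semitones.
A fourth spanning 3 semitones is doubly diminished (the perfect fourth is 5).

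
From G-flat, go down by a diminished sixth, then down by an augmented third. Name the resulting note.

A diminished sixth down from Gb is B (letter B, 7 semitones down).
An augmented third down from B is Gb (letter G, 5 semitones down).

Gb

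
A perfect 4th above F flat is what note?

F up a perfect fourth is Bb, so the target letter is B.
From Fb, a perfect fourth is 5 semitones up: Bbb.

Bbb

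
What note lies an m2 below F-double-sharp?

A second below F lands on the letter E.
A minor second spans 1 semitone, so F## moves to pitch class 6. On the letter E that is E##.

E##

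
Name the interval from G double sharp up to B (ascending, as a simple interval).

diminished third

The letter names run G→B, a span of 2 letter steps, so the interval is some kind of third.
G## to B is 2 semitones. A major third is 4, so 2 makes it diminished.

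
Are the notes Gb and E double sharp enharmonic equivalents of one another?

Yes

Gb = pitch class 6 and E## = pitch class 6 — the same pitch class, so they are enharmonic equivalents.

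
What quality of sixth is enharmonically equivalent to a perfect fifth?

diminished

A perfect fifth spans 7 semitones.
A sixth spanning 7 semitones is diminished (the major sixth is 9).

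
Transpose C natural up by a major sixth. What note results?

A

C up a major sixth is A, so the target letter is A.
From C, a major sixth is 9 semitones up: A.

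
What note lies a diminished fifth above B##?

F##

B up a perfect fifth is F#, so the target letter is F.
From B##, a diminished fifth is 6 semitones up: F##.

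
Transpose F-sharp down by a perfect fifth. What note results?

B

F down a perfect fifth is Bb, so the target letter is B.
From F#, a perfect fifth is 7 semitones down: B.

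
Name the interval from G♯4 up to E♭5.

diminished sixth

The letter names run G→E, a span of 5 letter steps, so the interval is some kind of sixth.
G# to Eb is 7 semitones. A major sixth is 9, so 7 makes it diminished.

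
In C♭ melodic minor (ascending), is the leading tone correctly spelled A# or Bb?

Bb

Each scale degree takes a distinct letter name. Degree 7 of a scale on C must use the letter B.
Bb and A# are enharmonically the same pitch, but only Bb uses the letter B, so it is the correct spelling here.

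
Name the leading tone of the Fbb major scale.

Degree 7 takes the letter 6 steps above F, which is E.
In major, degree 7 sits 11 semitones above the tonic. Fbb + 11 semitones is pitch class 2, spelled on E as Ebb.

Ebb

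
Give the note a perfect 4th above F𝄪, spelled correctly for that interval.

B#

A fourth above F lands on the letter B.
A perfect fourth spans 5 semitones, so F## moves to pitch class 0. On the letter B that is B#.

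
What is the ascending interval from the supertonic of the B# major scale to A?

diminished sixth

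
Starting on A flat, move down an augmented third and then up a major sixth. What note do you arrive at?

Dbb

An augmented third down from Ab is Fbb (letter F, 5 semitones down).
A major sixth up from Fbb is Dbb (letter D, 9 semitones up).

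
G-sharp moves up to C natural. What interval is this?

diminished fourth

Counting letters G–A–B–C gives a fourth.
G#→C = 4 semitones, 1 narrower than the perfect fourth (5), so diminished.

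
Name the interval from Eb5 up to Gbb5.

diminished third

Counting letters E–F–G gives a third.
Eb→Gbb = 2 semitones, 2 narrower than the major third (4), so diminished.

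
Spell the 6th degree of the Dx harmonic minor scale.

B#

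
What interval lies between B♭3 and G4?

major sixth

Counting letters B–C–D–E–F–G gives a sixth.
Bb→G = 9 semitones, exactly the major sixth.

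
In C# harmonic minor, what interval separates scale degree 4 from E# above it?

Scale degree 4 of C# harmonic minor is F#.
F# up to E#: letters F→E make it a seventh; 11 semitones makes it major.

major seventh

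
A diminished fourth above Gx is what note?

C#

A fourth above G lands on the letter C.
A diminished fourth spans 4 semitones, so G## moves to pitch class 1. On the letter C that is C#.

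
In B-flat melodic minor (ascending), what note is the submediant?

Degree 6 takes the letter 5 steps above B, which is G.
In melodic minor (ascending), degree 6 sits 9 semitones above the tonic. Bb + 9 semitones is pitch class 7, spelled on G as G.

G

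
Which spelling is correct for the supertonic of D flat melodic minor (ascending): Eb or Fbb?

Eb

Each scale degree takes a distinct letter name. Degree 2 of a scale on D must use the letter E.
Eb and Fbb are enharmonically the same pitch, but only Eb uses the letter E, so it is the correct spelling here.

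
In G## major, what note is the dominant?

D##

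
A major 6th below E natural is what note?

G

E down a major sixth is G, so the target letter is G.
From E, a major sixth is 9 semitones down: G.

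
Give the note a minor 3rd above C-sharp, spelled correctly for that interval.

E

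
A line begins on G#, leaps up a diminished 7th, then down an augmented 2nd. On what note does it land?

Ebb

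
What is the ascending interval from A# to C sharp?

The letter names run A→C, a span of 2 letter steps, so the interval is some kind of third.
A# to C# is 3 semitones. A major third is 4, so 3 makes it minor.

minor third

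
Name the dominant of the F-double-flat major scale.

Cbb

Degree 5 takes the letter 4 steps above F, which is C.
In major, degree 5 sits 7 semitones above the tonic. Fbb + 7 semitones is pitch class 10, spelled on C as Cbb.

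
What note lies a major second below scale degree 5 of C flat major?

Scale degree 5 of Cb major is Gb.
A major second (2 semitones) below Gb lands on the letter F, giving Fb.

Fb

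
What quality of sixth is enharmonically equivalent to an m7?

A minor seventh spans 10 semitones.
A sixth spanning 10 semitones is augmented (the major sixth is 9).

augmented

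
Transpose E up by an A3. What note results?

E up a major third is G#, so the target letter is G.
From E, an augmented third is 5 semitones up: G##.

G##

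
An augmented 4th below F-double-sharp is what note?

C#

A fourth below F lands on the letter C.
An augmented fourth spans 6 semitones, so F## moves to pitch class 1. On the letter C that is C#.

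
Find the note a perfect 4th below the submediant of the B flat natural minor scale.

Db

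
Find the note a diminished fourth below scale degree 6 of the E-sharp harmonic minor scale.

Scale degree 6 of E# harmonic minor is C#.
A diminished fourth (4 semitones) below C# lands on the letter G, giving G##.

G##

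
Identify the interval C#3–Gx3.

augmented fifth

The letter names run C→G, a span of 4 letter steps, so the interval is some kind of fifth.
C# to G## is 8 semitones. A perfect fifth is 7, so 8 makes it augmented.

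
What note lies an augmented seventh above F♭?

E

F up a major seventh is E, so the target letter is E.
From Fb, an augmented seventh is 12 semitones up: E.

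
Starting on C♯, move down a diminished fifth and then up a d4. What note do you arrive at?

B

A diminished fifth down from C# is F## (letter F, 6 semitones down).
A diminished fourth up from F## is B (letter B, 4 semitones up).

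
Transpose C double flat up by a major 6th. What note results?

Abb

A sixth above C lands on the letter A.
A major sixth spans 9 semitones, so Cbb moves to pitch class 7. On the letter A that is Abb.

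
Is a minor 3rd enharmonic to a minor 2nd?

A minor third spans 3 semitones; a minor second spans 1.
The spans differ, so they are not enharmonic equivalents.

No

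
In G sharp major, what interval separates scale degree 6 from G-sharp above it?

Scale degree 6 of G# major is E#.
E# up to G#: letters E→G make it a third; 3 semitones makes it minor.

minor third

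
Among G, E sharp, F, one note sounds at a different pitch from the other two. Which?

In 12-tone equal temperament, enharmonic equivalents share a pitch class. G is pitch class 7; E# is pitch class 5; F is pitch class 5.
E# and F share pitch class 5, while G is pitch class 7.

G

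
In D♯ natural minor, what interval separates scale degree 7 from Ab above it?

Scale degree 7 of D# natural minor is C#.
C# up to Ab: letters C→A make it a sixth; 7 semitones makes it diminished.

diminished sixth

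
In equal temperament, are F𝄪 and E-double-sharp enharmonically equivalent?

No

F## is pitch class 7; E## is pitch class 6.
The pitch classes differ (7 vs. 6), so they are not enharmonic equivalents.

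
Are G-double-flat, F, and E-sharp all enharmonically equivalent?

Gbb is pitch class 5; F is pitch class 5; E# is pitch class 5.
All spellings map to pitch class 5, so they are enharmonically equivalent.

Yes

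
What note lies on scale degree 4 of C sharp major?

F#

The C# major scale runs C# D# E# F# G# A# B#.
Degree 4 is F#.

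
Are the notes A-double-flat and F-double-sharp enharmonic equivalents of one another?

Abb = pitch class 7 and F## = pitch class 7 — the same pitch class, so they are enharmonic equivalents.

Yes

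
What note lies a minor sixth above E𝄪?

C##

A sixth above E lands on the letter C.
A minor sixth spans 8 semitones, so E## moves to pitch class 2. On the letter C that is C##.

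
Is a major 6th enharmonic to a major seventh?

A major sixth spans 9 semitones; a major seventh spans 11.
The spans differ, so they are not enharmonic equivalents.

No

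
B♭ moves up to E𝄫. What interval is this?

Counting letters B–C–D–E gives a fourth.
Bb→Ebb = 4 semitones, 1 narrower than the perfect fourth (5), so diminished.

diminished fourth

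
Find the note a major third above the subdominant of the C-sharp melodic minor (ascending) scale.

A#

The subdominant of C# melodic minor (ascending) is F#.
A major third (4 semitones) above F# lands on the letter A, giving A#.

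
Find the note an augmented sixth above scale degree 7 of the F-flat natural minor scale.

Scale degree 7 of Fb natural minor is Ebb.
An augmented sixth (10 semitones) above Ebb lands on the letter C, giving C.

C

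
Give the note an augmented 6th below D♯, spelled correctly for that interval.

A sixth below D lands on the letter F.
An augmented sixth spans 10 semitones, so D# moves to pitch class 5. On the letter F that is F.

F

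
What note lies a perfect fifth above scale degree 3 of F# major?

Scale degree 3 of F# major is A#.
A perfect fifth (7 semitones) above A# lands on the letter E, giving E#.

E#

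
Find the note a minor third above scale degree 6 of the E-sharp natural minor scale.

Scale degree 6 of E# natural minor is C#.
A minor third (3 semitones) above C# lands on the letter E, giving E.

E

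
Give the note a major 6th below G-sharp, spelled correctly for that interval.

A sixth below G lands on the letter B.
A major sixth spans 9 semitones, so G# moves to pitch class 11. On the letter B that is B.

B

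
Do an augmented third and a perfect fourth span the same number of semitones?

An augmented third spans 5 semitones; a perfect fourth spans 5.
They are enharmonically equivalent.

Yes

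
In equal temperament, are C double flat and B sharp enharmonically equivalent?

No

Cbb is pitch class 10; B# is pitch class 0.
The pitch classes differ (10 vs. 0), so they are not enharmonic equivalents.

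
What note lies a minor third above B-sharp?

A third above B lands on the letter D.
A minor third spans 3 semitones, so B# moves to pitch class 3. On the letter D that is D#.

D#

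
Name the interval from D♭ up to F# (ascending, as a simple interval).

augmented third

Counting letters D–E–F gives a third.
Db→F# = 5 semitones, 1 wider than the major third (4), so augmented.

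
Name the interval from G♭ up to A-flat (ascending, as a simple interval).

major second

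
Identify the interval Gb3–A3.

Counting letters G–A gives a second.
Gb→A = 3 semitones, 1 wider than the major second (2), so augmented.

augmented second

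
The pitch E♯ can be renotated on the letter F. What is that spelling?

E# is pitch class 5. The letter F alone is pitch class 5.
Pitch class 5 on F needs no accidental: F.

F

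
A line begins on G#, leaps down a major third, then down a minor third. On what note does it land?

C#

A major third down from G# is E (letter E, 4 semitones down).
A minor third down from E is C# (letter C, 3 semitones down).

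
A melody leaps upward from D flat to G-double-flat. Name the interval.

diminished fourth

Counting letters D–E–F–G gives a fourth.
Db→Gbb = 4 semitones, 1 narrower than the perfect fourth (5), so diminished.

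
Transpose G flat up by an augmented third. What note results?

A third above G lands on the letter B.
An augmented third spans 5 semitones, so Gb moves to pitch class 11. On the letter B that is B.

B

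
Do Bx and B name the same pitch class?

Two spellings are enharmonically equivalent only if they share a pitch class.
Here B## → 1, B → 11; 1 ≠ 11, so they are not.

No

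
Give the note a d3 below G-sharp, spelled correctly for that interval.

E##

G down a major third is Eb, so the target letter is E.
From G#, a diminished third is 2 semitones down: E##.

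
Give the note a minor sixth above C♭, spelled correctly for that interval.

C up a major sixth is A, so the target letter is A.
From Cb, a minor sixth is 8 semitones up: Abb.

Abb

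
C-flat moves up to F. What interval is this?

The letter names run C→F, a span of 3 letter steps, so the interval is some kind of fourth.
Cb to F is 6 semitones. A perfect fourth is 5, so 6 makes it augmented.

augmented fourth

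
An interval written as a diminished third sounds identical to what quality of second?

A diminished third spans 2 semitones.
A second spanning 2 semitones is major (the major second is 2).

major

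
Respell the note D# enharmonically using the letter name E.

Eb

D# is pitch class 3. The letter E alone is pitch class 4.
To reach pitch class 3 from E requires an offset of -1 semitone, i.e. flat: Eb.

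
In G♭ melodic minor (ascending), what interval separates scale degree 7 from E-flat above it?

Scale degree 7 of Gb melodic minor (ascending) is F.
F up to Eb: letters F→E make it a seventh; 10 semitones makes it minor.

minor seventh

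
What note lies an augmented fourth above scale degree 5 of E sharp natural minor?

Scale degree 5 of E# natural minor is B#.
An augmented fourth (6 semitones) above B# lands on the letter E, giving E##.

E##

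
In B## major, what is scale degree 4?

Degree 4 takes the letter 3 steps above B, which is E.
In major, degree 4 sits 5 semitones above the tonic. B## + 5 semitones is pitch class 6, spelled on E as E##.

E##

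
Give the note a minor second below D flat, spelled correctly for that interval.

A second below D lands on the letter C.
A minor second spans 1 semitone, so Db moves to pitch class 0. On the letter C that is C.

C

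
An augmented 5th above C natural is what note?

A fifth above C lands on the letter G.
An augmented fifth spans 8 semitones, so C moves to pitch class 8. On the letter G that is G#.

G#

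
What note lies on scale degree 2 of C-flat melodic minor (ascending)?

Degree 2 takes the letter 1 step above C, which is D.
In melodic minor (ascending), degree 2 sits 2 semitones above the tonic. Cb + 2 semitones is pitch class 1, spelled on D as Db.

Db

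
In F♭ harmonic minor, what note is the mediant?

Abb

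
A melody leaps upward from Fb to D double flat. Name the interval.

The letter names run F→D, a span of 5 letter steps, so the interval is some kind of sixth.
Fb to Dbb is 8 semitones. A major sixth is 9, so 8 makes it minor.

minor sixth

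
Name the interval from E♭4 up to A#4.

The letter names run E→A, a span of 3 letter steps, so the interval is some kind of fourth.
Eb to A# is 7 semitones. A perfect fourth is 5, so 7 makes it doubly augmented.

doubly augmented fourth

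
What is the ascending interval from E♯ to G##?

The letter names run E→G, a span of 2 letter steps, so the interval is some kind of third.
E# to G## is 4 semitones. A major third is 4, so 4 makes it major.

major third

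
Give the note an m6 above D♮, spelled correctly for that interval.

Bb

A sixth above D lands on the letter B.
A minor sixth spans 8 semitones, so D moves to pitch class 10. On the letter B that is Bb.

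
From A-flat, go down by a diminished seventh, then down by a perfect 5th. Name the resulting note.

E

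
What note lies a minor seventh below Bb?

C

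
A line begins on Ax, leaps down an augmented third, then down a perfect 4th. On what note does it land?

C#

An augmented third down from A## is F# (letter F, 5 semitones down).
A perfect fourth down from F# is C# (letter C, 5 semitones down).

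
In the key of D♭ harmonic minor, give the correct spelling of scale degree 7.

Degree 7 takes the letter 6 steps above D, which is C.
In harmonic minor, degree 7 sits 11 semitones above the tonic. Db + 11 semitones is pitch class 0, spelled on C as C.

C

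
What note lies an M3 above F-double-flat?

Abb

F up a major third is A, so the target letter is A.
From Fbb, a major third is 4 semitones up: Abb.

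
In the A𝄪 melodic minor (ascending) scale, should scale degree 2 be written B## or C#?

B##

Each scale degree takes a distinct letter name. Degree 2 of a scale on A must use the letter B.
B## and C# are enharmonically the same pitch, but only B## uses the letter B, so it is the correct spelling here.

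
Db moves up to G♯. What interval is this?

Counting letters D–E–F–G gives a fourth.
Db→G# = 7 semitones, 2 wider than the perfect fourth (5), so doubly augmented.

doubly augmented fourth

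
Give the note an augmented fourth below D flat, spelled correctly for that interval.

A fourth below D lands on the letter A.
An augmented fourth spans 6 semitones, so Db moves to pitch class 7. On the letter A that is Abb.

Abb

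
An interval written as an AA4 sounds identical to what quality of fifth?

A doubly augmented fourth spans 7 semitones.
A fifth spanning 7 semitones is perfect (the perfect fifth is 7).

perfect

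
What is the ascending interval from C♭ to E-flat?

major third

The letter names run C→E, a span of 2 letter steps, so the interval is some kind of third.
Cb to Eb is 4 semitones. A major third is 4, so 4 makes it major.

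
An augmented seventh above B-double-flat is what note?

A

A seventh above B lands on the letter A.
An augmented seventh spans 12 semitones, so Bbb moves to pitch class 9. On the letter A that is A.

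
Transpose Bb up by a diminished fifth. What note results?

Fb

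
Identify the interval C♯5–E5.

The letter names run C→E, a span of 2 letter steps, so the interval is some kind of third.
C# to E is 3 semitones. A major third is 4, so 3 makes it minor.

minor third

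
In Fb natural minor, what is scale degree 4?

The Fb natural minor scale runs Fb Gb Abb Bbb Cb Dbb Ebb.
Degree 4 is Bbb.

Bbb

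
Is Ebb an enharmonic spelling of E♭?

No

Two spellings are enharmonically equivalent only if they share a pitch class.
Here Ebb → 2, Eb → 3; 2 ≠ 3, so they are not.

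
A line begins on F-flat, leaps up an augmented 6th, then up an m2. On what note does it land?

Eb

An augmented sixth up from Fb is D (letter D, 10 semitones up).
A minor second up from D is Eb (letter E, 1 semitone up).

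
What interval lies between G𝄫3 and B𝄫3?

major third

The letter names run G→B, a span of 2 letter steps, so the interval is some kind of third.
Gbb to Bbb is 4 semitones. A major third is 4, so 4 makes it major.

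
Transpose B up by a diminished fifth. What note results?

A fifth above B lands on the letter F.
A diminished fifth spans 6 semitones, so B moves to pitch class 5. On the letter F that is F.

F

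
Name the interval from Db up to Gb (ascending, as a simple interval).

perfect fourth

Counting letters D–E–F–G gives a fourth.
Db→Gb = 5 semitones, exactly the perfect fourth.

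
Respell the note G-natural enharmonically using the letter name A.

G is pitch class 7. The letter A alone is pitch class 9.
To reach pitch class 7 from A requires an offset of -2 semitones, i.e. double flat: Abb.

Abb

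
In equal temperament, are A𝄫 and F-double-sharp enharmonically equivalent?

Yes

Abb is pitch class 7; F## is pitch class 7.
All spellings map to pitch class 7, so they are enharmonically equivalent.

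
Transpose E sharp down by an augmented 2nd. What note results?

E down a major second is D, so the target letter is D.
From E#, an augmented second is 3 semitones down: D.

D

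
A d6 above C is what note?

C up a major sixth is A, so the target letter is A.
From C, a diminished sixth is 7 semitones up: Abb.

Abb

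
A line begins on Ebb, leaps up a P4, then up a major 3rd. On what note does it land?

Cb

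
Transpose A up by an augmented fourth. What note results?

D#

A up a perfect fourth is D, so the target letter is D.
From A, an augmented fourth is 6 semitones up: D#.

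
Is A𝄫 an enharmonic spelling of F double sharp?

Abb = pitch class 7 and F## = pitch class 7 — the same pitch class, so they are enharmonic equivalents.

Yes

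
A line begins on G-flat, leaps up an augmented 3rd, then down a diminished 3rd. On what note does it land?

An augmented third up from Gb is B (letter B, 5 semitones up).
A diminished third down from B is G## (letter G, 2 semitones down).

G##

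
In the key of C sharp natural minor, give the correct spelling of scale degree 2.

The C# natural minor scale runs C# D# E F# G# A B.
Degree 2 is D#.

D#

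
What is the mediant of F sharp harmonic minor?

A

Degree 3 takes the letter 2 steps above F, which is A.
In harmonic minor, degree 3 sits 3 semitones above the tonic. F# + 3 semitones is pitch class 9, spelled on A as A.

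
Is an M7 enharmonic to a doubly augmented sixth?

A major seventh spans 11 semitones; a doubly augmented sixth spans 11.
They are enharmonically equivalent.

Yes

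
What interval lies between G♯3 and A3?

minor second

Counting letters G–A gives a second.
G#→A = 1 semitone, 1 narrower than the major second (2), so minor.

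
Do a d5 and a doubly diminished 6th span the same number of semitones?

Yes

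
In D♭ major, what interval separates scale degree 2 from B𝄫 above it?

Scale degree 2 of Db major is Eb.
Eb up to Bbb: letters E→B make it a fifth; 6 semitones makes it diminished.

diminished fifth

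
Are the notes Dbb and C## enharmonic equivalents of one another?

No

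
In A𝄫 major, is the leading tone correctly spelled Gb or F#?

Gb

Each scale degree takes a distinct letter name. Degree 7 of a scale on A must use the letter G.
Gb and F# are enharmonically the same pitch, but only Gb uses the letter G, so it is the correct spelling here.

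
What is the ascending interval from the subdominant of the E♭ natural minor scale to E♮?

The subdominant of Eb natural minor is Ab.
Ab up to E: letters A→E make it a fifth; 8 semitones makes it augmented.

augmented fifth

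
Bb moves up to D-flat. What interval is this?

minor third

The letter names run B→D, a span of 2 letter steps, so the interval is some kind of third.
Bb to Db is 3 semitones. A major third is 4, so 3 makes it minor.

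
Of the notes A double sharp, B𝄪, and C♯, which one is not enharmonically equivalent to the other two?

In 12-tone equal temperament, enharmonic equivalents share a pitch class. A## is pitch class 11; B## is pitch class 1; C# is pitch class 1.
B## and C# share pitch class 1, while A## is pitch class 11.

A##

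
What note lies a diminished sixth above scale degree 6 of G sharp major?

Scale degree 6 of G# major is E#.
A diminished sixth (7 semitones) above E# lands on the letter C, giving C.

C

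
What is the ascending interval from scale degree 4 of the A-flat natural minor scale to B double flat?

minor sixth

Scale degree 4 of Ab natural minor is Db.
Db up to Bbb: letters D→B make it a sixth; 8 semitones makes it minor.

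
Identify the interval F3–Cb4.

Counting letters F–G–A–B–C gives a fifth.
F→Cb = 6 semitones, 1 narrower than the perfect fifth (7), so diminished.

diminished fifth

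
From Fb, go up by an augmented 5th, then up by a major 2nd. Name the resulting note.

An augmented fifth up from Fb is C (letter C, 8 semitones up).
A major second up from C is D (letter D, 2 semitones up).

D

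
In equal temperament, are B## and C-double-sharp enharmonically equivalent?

B## is pitch class 1; C## is pitch class 2.
The pitch classes differ (1 vs. 2), so they are not enharmonic equivalents.

No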